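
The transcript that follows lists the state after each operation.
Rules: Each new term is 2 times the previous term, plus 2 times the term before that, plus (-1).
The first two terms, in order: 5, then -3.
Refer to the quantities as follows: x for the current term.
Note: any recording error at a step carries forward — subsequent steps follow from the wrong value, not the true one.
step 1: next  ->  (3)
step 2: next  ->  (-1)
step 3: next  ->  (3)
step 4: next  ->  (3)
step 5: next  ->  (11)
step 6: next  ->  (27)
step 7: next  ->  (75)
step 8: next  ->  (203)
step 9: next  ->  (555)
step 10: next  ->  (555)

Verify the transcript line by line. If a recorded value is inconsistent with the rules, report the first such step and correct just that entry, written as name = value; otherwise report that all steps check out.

Step 1: x = 2*(-3) + (2)*(5) + (-1) = 3 — checks out.
Step 2: x = 2*(3) + (2)*(-3) + (-1) = -1 — agrees with the transcript.
Step 3: x = 2*(-1) + (2)*(3) + (-1) = 3 — agrees with the transcript.
Step 4: x = 2*(3) + (2)*(-1) + (-1) = 3 — in agreement.
Step 5: x = 2*(3) + (2)*(3) + (-1) = 11 — in agreement.
Step 6: x = 2*(11) + (2)*(3) + (-1) = 27 — same as recorded.
Step 7: x = 2*(27) + (2)*(11) + (-1) = 75 — same as recorded.
Step 8: x = 2*(75) + (2)*(27) + (-1) = 203 — agrees with the transcript.
Step 9: x = 2*(203) + (2)*(75) + (-1) = 555 — agrees with the transcript.
Step 10: x = 2*(555) + (2)*(203) + (-1) = 1515 — first mismatch against the transcript.
Step 10 is the first one off; corrected, x = 1515.

step 10, x = 1515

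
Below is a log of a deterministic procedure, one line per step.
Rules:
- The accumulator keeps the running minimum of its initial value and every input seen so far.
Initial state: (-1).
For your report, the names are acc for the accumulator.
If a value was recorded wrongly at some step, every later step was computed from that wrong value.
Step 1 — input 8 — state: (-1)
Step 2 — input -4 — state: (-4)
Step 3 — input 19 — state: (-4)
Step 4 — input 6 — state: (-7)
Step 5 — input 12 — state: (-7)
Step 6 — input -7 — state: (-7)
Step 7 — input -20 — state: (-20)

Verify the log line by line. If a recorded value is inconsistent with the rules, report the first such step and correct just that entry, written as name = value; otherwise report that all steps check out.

step 1: acc = min(-1, 8) = -1 -> consistent with the log
step 2: acc = min(-1, -4) = -4 -> in agreement
step 3: acc = min(-4, 19) = -4 -> matches
step 4: acc = min(-4, 6) = -4 -> the recorded entry deviates here
First incorrect step: 4; the correct value is acc = -4.

step 4, acc = -4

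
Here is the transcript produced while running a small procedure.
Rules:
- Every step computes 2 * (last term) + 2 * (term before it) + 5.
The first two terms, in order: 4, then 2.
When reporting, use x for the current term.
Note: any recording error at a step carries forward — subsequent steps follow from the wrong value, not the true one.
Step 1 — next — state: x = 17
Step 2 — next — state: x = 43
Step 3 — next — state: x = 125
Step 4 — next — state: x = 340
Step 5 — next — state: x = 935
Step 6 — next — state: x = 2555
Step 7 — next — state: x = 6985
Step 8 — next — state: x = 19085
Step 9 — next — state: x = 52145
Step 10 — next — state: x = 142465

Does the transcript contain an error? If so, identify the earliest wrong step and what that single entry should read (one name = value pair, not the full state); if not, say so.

1. x = 2*(2) + (2)*(4) + (5) = 17 (checks out)
2. x = 2*(17) + (2)*(2) + (5) = 43 (confirmed correct)
3. x = 2*(43) + (2)*(17) + (5) = 125 (agrees with the transcript)
4. x = 2*(125) + (2)*(43) + (5) = 341 (not what was recorded)
That makes step 4 the first incorrect line — x = 341 is what it should show.

step 4, x = 341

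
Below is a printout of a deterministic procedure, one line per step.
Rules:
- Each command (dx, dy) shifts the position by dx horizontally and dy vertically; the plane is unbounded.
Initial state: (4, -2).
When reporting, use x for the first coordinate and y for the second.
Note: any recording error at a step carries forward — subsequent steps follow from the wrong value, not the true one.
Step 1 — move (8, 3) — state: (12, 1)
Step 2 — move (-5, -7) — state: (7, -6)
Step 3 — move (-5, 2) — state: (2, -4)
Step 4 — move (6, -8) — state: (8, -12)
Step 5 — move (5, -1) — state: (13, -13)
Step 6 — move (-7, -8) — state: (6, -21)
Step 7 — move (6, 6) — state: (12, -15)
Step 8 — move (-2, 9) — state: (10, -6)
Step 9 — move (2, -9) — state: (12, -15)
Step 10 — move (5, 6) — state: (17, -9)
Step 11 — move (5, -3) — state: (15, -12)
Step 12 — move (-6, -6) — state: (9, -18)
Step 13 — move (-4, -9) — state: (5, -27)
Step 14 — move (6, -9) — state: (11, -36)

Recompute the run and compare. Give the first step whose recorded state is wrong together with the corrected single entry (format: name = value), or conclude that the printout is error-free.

step 11, x = 22

1. x = 4 + (8) = 12, y = -2 + (3) = 1 (consistent with the printout)
2. x = 12 + (-5) = 7, y = 1 + (-7) = -6 (same as recorded)
3. x = 7 + (-5) = 2, y = -6 + (2) = -4 (same as recorded)
4. x = 2 + (6) = 8, y = -4 + (-8) = -12 (no discrepancy)
5. x = 8 + (5) = 13, y = -12 + (-1) = -13 (exactly as logged)
6. x = 13 + (-7) = 6, y = -13 + (-8) = -21 (consistent with the printout)
7. x = 6 + (6) = 12, y = -21 + (6) = -15 (in agreement)
8. x = 12 + (-2) = 10, y = -15 + (9) = -6 (agrees with the printout)
9. x = 10 + (2) = 12, y = -6 + (-9) = -15 (exactly as logged)
10. x = 12 + (5) = 17, y = -15 + (6) = -9 (matches)
11. x = 17 + (5) = 22, y = -9 + (-3) = -12 (the printout disagrees here)
First incorrect step: 11; the correct value is x = 22.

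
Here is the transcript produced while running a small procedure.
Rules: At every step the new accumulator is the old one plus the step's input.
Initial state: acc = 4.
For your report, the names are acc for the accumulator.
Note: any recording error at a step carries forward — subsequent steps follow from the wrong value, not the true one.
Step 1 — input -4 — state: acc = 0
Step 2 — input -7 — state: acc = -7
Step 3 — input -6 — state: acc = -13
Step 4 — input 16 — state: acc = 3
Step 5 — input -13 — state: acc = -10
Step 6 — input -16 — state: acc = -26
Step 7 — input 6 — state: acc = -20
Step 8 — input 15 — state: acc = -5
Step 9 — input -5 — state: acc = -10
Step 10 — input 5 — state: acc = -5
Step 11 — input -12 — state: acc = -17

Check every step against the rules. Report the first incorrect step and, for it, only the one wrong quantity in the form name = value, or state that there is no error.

no error

Step 1: acc = 4 + -4 = 0 — no discrepancy.
Step 2: acc = 0 + -7 = -7 — confirmed correct.
Step 3: acc = -7 + -6 = -13 — consistent with the transcript.
Step 4: acc = -13 + 16 = 3 — same as recorded.
Step 5: acc = 3 + -13 = -10 — same as recorded.
Step 6: acc = -10 + -16 = -26 — consistent with the transcript.
Step 7: acc = -26 + 6 = -20 — agrees with the transcript.
Step 8: acc = -20 + 15 = -5 — no discrepancy.
Step 9: acc = -5 + -5 = -10 — matches.
Step 10: acc = -10 + 5 = -5 — consistent with the transcript.
Step 11: acc = -5 + -12 = -17 — in agreement.
Each recorded entry agrees with the recomputation.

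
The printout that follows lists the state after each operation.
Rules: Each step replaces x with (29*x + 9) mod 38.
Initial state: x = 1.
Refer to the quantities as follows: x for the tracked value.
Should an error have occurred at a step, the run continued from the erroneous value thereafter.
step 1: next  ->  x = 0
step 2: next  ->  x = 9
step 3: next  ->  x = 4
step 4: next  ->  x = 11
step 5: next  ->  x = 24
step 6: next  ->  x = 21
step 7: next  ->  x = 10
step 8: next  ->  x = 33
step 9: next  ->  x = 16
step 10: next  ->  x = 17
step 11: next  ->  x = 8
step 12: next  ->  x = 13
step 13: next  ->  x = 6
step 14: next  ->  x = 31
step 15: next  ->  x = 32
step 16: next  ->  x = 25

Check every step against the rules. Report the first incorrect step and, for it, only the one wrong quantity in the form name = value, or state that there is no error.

Recomputing the run from the initial state:
step 1: x = 0
step 2: x = 9
step 3: x = 4
step 4: x = 11
step 5: x = 24
step 6: x = 21
step 7: x = 10
step 8: x = 33
step 9: x = 16
step 10: x = 17
step 11: x = 8
step 12: x = 13
step 13: x = 6
step 14: x = 31
step 15: x = 34
step 16: x = 7
The first disagreement with the printout is at step 15, where the value should be x = 34.

step 15, x = 34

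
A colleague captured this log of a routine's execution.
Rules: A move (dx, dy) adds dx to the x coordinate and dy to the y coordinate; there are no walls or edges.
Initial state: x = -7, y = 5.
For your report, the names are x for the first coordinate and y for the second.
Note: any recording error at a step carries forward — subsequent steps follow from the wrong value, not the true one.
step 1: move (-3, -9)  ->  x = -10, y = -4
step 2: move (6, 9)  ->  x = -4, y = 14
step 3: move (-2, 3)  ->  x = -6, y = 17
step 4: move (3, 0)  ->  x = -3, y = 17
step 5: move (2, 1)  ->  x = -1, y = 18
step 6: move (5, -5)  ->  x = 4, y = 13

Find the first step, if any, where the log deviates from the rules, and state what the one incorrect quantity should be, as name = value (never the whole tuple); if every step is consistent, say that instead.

Recomputing the run from the initial state:
step 1: x = -10, y = -4
step 2: x = -4, y = 5
step 3: x = -6, y = 8
step 4: x = -3, y = 8
step 5: x = -1, y = 9
step 6: x = 4, y = 4
The first disagreement with the log is at step 2, where the value should be y = 5.

step 2, y = 5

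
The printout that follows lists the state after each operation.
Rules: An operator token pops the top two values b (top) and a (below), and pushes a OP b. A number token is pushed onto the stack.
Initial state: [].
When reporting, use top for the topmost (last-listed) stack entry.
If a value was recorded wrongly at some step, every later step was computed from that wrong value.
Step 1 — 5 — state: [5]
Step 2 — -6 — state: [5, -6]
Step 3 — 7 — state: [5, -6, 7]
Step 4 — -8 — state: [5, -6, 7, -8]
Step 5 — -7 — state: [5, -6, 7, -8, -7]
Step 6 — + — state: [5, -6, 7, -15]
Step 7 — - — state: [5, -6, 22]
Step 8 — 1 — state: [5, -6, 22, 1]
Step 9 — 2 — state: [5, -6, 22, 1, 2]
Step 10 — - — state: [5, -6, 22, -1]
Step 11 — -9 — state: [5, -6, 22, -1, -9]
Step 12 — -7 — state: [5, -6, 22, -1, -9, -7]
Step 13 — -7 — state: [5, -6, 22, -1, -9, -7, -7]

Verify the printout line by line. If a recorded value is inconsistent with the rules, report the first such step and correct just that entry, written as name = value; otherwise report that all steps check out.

Step 1: push 5: top = 5 — agrees with the printout.
Step 2: push -6: top = -6 — exactly as logged.
Step 3: push 7: top = 7 — confirmed correct.
Step 4: push -8: top = -8 — same as recorded.
Step 5: push -7: top = -7 — checks out.
Step 6: -8 + -7 = -15 — confirmed correct.
Step 7: 7 - -15 = 22 — no discrepancy.
Step 8: push 1: top = 1 — confirmed correct.
Step 9: push 2: top = 2 — in agreement.
Step 10: 1 - 2 = -1 — exactly as logged.
Step 11: push -9: top = -9 — agrees with the printout.
Step 12: push -7: top = -7 — agrees with the printout.
Step 13: push -7: top = -7 — verified.
Every step is consistent.

no error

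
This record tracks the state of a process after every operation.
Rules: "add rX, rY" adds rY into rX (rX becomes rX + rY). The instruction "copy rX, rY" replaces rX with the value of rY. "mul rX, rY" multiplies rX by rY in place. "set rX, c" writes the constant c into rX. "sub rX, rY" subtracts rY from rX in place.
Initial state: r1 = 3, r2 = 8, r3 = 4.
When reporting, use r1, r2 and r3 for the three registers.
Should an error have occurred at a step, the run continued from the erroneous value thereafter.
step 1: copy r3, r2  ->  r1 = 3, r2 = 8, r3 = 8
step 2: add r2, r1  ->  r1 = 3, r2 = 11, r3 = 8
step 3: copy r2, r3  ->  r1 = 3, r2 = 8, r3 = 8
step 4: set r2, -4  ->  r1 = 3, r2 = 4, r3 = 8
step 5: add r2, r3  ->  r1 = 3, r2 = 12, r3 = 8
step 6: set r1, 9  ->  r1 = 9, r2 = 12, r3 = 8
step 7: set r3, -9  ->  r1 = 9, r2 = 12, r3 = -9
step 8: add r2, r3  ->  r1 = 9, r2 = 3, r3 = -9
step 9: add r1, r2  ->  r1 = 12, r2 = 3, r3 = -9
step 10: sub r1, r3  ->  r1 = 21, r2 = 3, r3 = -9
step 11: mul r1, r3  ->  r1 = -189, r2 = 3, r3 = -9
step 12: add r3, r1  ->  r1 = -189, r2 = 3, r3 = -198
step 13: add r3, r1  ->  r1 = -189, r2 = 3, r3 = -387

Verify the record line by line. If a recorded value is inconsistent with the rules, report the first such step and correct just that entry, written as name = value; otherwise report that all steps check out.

step 4, r2 = -4

Step 1: r3 = 8 — checks out.
Step 2: r2 = 8 + 3 = 11 — confirmed correct.
Step 3: r2 = 8 — confirmed correct.
Step 4: r2 = -4 — the record disagrees here.
First deviation found at step 4; the corrected entry is r2 = -4.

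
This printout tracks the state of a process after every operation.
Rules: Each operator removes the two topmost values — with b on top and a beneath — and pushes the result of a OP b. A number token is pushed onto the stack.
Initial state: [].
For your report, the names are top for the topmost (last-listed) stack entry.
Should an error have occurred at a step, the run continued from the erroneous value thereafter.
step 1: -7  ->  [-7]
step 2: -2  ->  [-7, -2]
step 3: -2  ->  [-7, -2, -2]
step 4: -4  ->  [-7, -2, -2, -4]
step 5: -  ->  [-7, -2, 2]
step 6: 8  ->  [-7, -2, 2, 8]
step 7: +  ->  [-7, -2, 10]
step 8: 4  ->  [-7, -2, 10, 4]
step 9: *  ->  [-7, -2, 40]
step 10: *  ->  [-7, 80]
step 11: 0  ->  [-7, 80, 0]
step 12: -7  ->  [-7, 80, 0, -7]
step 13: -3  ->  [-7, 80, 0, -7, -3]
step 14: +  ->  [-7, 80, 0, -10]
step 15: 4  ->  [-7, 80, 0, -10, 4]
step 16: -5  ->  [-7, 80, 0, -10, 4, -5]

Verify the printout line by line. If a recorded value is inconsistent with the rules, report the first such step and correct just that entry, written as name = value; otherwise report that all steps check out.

step 10, top = -80

Recomputing the run from the initial state:
step 1: [-7]
step 2: [-7, -2]
step 3: [-7, -2, -2]
step 4: [-7, -2, -2, -4]
step 5: [-7, -2, 2]
step 6: [-7, -2, 2, 8]
step 7: [-7, -2, 10]
step 8: [-7, -2, 10, 4]
step 9: [-7, -2, 40]
step 10: [-7, -80]
step 11: [-7, -80, 0]
step 12: [-7, -80, 0, -7]
step 13: [-7, -80, 0, -7, -3]
step 14: [-7, -80, 0, -10]
step 15: [-7, -80, 0, -10, 4]
step 16: [-7, -80, 0, -10, 4, -5]
The first disagreement with the printout is at step 10, where the value should be top = -80.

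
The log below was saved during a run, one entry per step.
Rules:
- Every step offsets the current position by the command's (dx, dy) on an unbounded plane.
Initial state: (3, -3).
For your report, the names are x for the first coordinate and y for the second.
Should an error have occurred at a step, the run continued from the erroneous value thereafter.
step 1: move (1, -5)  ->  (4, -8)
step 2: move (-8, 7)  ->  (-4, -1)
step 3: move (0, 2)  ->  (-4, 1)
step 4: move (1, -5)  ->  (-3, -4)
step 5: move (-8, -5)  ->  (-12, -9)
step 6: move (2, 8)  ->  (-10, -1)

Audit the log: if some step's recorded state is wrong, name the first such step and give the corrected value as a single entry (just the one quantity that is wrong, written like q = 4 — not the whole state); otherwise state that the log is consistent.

step 5, x = -11

Recomputing the run from the initial state:
step 1: x = 4, y = -8
step 2: x = -4, y = -1
step 3: x = -4, y = 1
step 4: x = -3, y = -4
step 5: x = -11, y = -9
step 6: x = -9, y = -1
The first disagreement with the log is at step 5, where the value should be x = -11.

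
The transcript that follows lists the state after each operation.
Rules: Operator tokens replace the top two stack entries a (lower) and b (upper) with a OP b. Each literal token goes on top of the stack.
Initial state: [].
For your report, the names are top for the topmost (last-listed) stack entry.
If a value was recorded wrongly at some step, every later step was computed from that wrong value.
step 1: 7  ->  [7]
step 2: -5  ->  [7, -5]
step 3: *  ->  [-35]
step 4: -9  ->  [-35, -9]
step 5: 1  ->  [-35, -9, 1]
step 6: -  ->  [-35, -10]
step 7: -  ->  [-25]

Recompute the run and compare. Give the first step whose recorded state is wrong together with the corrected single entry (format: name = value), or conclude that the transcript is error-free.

1. push 7: top = 7 (exactly as logged)
2. push -5: top = -5 (matches)
3. 7 * -5 = -35 (matches)
4. push -9: top = -9 (exactly as logged)
5. push 1: top = 1 (verified)
6. -9 - 1 = -10 (same as recorded)
7. -35 - -10 = -25 (checks out)
All steps check out; nothing to correct.

no error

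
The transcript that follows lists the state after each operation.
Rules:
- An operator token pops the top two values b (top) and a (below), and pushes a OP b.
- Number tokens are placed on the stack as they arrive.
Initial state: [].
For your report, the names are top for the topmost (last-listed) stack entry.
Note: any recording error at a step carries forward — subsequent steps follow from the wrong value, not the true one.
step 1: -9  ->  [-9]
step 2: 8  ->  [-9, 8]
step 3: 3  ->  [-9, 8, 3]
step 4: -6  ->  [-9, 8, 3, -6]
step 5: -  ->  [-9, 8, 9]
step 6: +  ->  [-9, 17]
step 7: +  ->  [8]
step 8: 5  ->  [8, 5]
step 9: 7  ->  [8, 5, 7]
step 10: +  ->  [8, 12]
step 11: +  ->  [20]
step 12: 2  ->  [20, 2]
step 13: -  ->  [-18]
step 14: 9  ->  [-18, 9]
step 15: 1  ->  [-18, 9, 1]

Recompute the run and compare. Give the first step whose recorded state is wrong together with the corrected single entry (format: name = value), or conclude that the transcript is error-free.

1. push -9: top = -9 (agrees with the transcript)
2. push 8: top = 8 (no discrepancy)
3. push 3: top = 3 (same as recorded)
4. push -6: top = -6 (consistent with the transcript)
5. 3 - -6 = 9 (matches)
6. 8 + 9 = 17 (consistent with the transcript)
7. -9 + 17 = 8 (verified)
8. push 5: top = 5 (verified)
9. push 7: top = 7 (verified)
10. 5 + 7 = 12 (no discrepancy)
11. 8 + 12 = 20 (in agreement)
12. push 2: top = 2 (confirmed correct)
13. 20 - 2 = 18 (the entry is off here)
First incorrect step: 13; the correct value is top = 18.

step 13, top = 18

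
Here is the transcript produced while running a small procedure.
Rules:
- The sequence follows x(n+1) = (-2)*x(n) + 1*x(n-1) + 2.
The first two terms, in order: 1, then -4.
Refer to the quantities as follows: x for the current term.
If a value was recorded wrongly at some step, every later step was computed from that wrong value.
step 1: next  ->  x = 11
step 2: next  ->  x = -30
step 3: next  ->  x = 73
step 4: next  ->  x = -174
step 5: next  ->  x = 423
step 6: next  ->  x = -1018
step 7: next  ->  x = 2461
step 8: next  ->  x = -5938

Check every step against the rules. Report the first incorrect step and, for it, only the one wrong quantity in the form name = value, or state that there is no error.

step 1: x = -2*(-4) + (1)*(1) + (2) = 11 -> consistent with the transcript
step 2: x = -2*(11) + (1)*(-4) + (2) = -24 -> first mismatch against the transcript
So the first discrepancy is step 2, where the right value is x = -24.

step 2, x = -24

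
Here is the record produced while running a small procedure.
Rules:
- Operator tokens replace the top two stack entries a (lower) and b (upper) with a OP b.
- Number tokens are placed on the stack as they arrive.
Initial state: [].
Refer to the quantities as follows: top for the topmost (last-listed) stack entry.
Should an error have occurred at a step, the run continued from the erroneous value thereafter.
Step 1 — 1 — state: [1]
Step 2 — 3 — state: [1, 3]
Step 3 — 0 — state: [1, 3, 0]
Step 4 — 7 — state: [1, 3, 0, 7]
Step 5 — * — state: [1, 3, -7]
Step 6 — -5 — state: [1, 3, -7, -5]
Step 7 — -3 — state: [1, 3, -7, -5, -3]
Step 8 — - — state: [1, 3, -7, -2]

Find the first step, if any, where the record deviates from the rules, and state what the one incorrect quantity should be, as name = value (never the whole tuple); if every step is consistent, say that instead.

step 5, top = 0

step 1: push 1: top = 1 -> exactly as logged
step 2: push 3: top = 3 -> agrees with the record
step 3: push 0: top = 0 -> same as recorded
step 4: push 7: top = 7 -> in agreement
step 5: 0 * 7 = 0 -> the entry is off here
Conclusion: step 5 carries the first error; the entry should be top = 0.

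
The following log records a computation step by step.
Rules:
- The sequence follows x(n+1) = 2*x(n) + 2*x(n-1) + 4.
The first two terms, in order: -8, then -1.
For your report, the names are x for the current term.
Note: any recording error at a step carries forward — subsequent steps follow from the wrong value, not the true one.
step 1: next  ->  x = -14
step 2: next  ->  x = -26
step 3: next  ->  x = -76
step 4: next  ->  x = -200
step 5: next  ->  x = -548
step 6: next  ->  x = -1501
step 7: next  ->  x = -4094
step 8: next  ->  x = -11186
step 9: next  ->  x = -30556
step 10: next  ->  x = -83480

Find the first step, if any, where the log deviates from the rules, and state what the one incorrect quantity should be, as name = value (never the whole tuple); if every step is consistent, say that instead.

step 6, x = -1492

Step 1: x = 2*(-1) + (2)*(-8) + (4) = -14 — matches.
Step 2: x = 2*(-14) + (2)*(-1) + (4) = -26 — checks out.
Step 3: x = 2*(-26) + (2)*(-14) + (4) = -76 — confirmed correct.
Step 4: x = 2*(-76) + (2)*(-26) + (4) = -200 — confirmed correct.
Step 5: x = 2*(-200) + (2)*(-76) + (4) = -548 — agrees with the log.
Step 6: x = 2*(-548) + (2)*(-200) + (4) = -1492 — the recorded entry deviates here.
The earliest wrong entry is at step 6: it should read x = -1492.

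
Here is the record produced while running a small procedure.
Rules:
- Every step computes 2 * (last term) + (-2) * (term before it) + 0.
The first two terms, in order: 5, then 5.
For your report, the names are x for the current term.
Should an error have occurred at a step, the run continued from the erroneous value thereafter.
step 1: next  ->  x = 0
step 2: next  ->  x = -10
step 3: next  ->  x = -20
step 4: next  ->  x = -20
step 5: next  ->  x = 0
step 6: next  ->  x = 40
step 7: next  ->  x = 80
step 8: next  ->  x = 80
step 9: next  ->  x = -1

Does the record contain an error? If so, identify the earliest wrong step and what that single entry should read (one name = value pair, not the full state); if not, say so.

Recomputing the run from the initial state:
step 1: x = 0
step 2: x = -10
step 3: x = -20
step 4: x = -20
step 5: x = 0
step 6: x = 40
step 7: x = 80
step 8: x = 80
step 9: x = 0
The first disagreement with the record is at step 9, where the value should be x = 0.

step 9, x = 0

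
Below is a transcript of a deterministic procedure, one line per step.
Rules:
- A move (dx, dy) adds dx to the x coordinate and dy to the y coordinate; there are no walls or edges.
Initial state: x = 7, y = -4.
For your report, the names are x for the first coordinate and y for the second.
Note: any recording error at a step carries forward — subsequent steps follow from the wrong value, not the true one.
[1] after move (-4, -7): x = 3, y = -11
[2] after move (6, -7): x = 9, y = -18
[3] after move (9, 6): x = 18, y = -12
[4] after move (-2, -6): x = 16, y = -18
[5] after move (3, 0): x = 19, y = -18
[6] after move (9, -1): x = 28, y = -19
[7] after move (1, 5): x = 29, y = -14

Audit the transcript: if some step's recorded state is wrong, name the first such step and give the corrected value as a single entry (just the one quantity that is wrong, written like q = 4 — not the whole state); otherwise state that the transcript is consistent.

1. x = 7 + (-4) = 3, y = -4 + (-7) = -11 (no discrepancy)
2. x = 3 + (6) = 9, y = -11 + (-7) = -18 (exactly as logged)
3. x = 9 + (9) = 18, y = -18 + (6) = -12 (matches)
4. x = 18 + (-2) = 16, y = -12 + (-6) = -18 (verified)
5. x = 16 + (3) = 19, y = -18 + (0) = -18 (same as recorded)
6. x = 19 + (9) = 28, y = -18 + (-1) = -19 (matches)
7. x = 28 + (1) = 29, y = -19 + (5) = -14 (agrees with the transcript)
All entries verified; no error found.

no error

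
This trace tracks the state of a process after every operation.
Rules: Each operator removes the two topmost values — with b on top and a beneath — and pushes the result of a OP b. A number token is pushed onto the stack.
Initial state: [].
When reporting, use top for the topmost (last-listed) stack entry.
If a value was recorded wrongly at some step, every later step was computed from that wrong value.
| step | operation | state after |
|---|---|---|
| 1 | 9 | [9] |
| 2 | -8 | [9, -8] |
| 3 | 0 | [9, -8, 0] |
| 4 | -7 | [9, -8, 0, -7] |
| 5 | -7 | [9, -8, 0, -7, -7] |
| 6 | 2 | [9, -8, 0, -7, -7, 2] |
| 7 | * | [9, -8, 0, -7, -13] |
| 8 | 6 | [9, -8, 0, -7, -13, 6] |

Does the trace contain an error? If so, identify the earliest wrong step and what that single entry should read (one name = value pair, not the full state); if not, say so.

Recomputing the run from the initial state:
step 1: [9]
step 2: [9, -8]
step 3: [9, -8, 0]
step 4: [9, -8, 0, -7]
step 5: [9, -8, 0, -7, -7]
step 6: [9, -8, 0, -7, -7, 2]
step 7: [9, -8, 0, -7, -14]
step 8: [9, -8, 0, -7, -14, 6]
The first disagreement with the trace is at step 7, where the value should be top = -14.

step 7, top = -14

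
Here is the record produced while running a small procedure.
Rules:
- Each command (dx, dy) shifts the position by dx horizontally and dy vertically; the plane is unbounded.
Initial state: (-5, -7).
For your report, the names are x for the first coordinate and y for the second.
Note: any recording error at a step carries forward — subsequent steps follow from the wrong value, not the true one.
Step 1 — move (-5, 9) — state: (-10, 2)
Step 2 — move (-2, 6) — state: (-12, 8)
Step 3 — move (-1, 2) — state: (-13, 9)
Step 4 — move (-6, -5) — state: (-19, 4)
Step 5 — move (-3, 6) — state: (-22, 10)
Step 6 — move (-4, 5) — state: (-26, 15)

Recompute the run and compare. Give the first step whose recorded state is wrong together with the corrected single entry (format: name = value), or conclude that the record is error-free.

step 3, y = 10

Recomputing the run from the initial state:
step 1: x = -10, y = 2
step 2: x = -12, y = 8
step 3: x = -13, y = 10
step 4: x = -19, y = 5
step 5: x = -22, y = 11
step 6: x = -26, y = 16
The first disagreement with the record is at step 3, where the value should be y = 10.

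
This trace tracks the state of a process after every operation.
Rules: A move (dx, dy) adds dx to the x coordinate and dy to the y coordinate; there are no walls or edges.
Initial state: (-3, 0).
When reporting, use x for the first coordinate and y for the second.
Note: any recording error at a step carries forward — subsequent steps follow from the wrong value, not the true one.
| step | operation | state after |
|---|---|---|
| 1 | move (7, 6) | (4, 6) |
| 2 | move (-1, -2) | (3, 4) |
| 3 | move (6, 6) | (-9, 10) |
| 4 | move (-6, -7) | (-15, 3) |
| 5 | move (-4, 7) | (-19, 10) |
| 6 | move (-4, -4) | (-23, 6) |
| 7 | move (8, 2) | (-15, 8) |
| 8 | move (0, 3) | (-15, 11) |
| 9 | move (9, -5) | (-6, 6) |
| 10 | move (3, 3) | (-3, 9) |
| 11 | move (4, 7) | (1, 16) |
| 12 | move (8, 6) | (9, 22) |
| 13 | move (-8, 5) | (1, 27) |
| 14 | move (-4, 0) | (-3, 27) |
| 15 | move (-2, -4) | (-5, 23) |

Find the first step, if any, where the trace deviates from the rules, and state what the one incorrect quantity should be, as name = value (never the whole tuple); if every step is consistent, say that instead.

Recomputing the run from the initial state:
step 1: x = 4, y = 6
step 2: x = 3, y = 4
step 3: x = 9, y = 10
step 4: x = 3, y = 3
step 5: x = -1, y = 10
step 6: x = -5, y = 6
step 7: x = 3, y = 8
step 8: x = 3, y = 11
step 9: x = 12, y = 6
step 10: x = 15, y = 9
step 11: x = 19, y = 16
step 12: x = 27, y = 22
step 13: x = 19, y = 27
step 14: x = 15, y = 27
step 15: x = 13, y = 23
The first disagreement with the trace is at step 3, where the value should be x = 9.

step 3, x = 9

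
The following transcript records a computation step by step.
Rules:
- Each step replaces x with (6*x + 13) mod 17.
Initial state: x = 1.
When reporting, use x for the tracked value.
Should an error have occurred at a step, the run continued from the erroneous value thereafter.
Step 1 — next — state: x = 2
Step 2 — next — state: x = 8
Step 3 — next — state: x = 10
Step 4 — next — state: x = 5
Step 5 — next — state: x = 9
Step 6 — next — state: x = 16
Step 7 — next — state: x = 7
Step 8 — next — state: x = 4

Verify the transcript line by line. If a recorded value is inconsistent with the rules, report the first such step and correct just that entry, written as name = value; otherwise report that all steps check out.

step 1: x = (6*1 + 13) mod 17 = 2 -> confirmed correct
step 2: x = (6*2 + 13) mod 17 = 8 -> confirmed correct
step 3: x = (6*8 + 13) mod 17 = 10 -> consistent with the transcript
step 4: x = (6*10 + 13) mod 17 = 5 -> in agreement
step 5: x = (6*5 + 13) mod 17 = 9 -> exactly as logged
step 6: x = (6*9 + 13) mod 17 = 16 -> exactly as logged
step 7: x = (6*16 + 13) mod 17 = 7 -> exactly as logged
step 8: x = (6*7 + 13) mod 17 = 4 -> agrees with the transcript
The whole run recomputes cleanly — no discrepancies.

no error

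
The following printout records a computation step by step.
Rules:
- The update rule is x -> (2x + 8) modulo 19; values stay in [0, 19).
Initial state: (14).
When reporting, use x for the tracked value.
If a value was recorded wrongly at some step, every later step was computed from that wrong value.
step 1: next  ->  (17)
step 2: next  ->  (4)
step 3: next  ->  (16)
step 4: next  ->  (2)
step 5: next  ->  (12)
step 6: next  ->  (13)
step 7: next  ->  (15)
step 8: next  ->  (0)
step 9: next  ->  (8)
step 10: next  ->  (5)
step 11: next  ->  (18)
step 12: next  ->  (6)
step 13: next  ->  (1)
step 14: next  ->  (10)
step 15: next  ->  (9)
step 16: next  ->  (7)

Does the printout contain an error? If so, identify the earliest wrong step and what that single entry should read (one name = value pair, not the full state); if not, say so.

1. x = (2*14 + 8) mod 19 = 17 (same as recorded)
2. x = (2*17 + 8) mod 19 = 4 (exactly as logged)
3. x = (2*4 + 8) mod 19 = 16 (agrees with the printout)
4. x = (2*16 + 8) mod 19 = 2 (agrees with the printout)
5. x = (2*2 + 8) mod 19 = 12 (exactly as logged)
6. x = (2*12 + 8) mod 19 = 13 (confirmed correct)
7. x = (2*13 + 8) mod 19 = 15 (checks out)
8. x = (2*15 + 8) mod 19 = 0 (agrees with the printout)
9. x = (2*0 + 8) mod 19 = 8 (checks out)
10. x = (2*8 + 8) mod 19 = 5 (in agreement)
11. x = (2*5 + 8) mod 19 = 18 (checks out)
12. x = (2*18 + 8) mod 19 = 6 (verified)
13. x = (2*6 + 8) mod 19 = 1 (exactly as logged)
14. x = (2*1 + 8) mod 19 = 10 (no discrepancy)
15. x = (2*10 + 8) mod 19 = 9 (checks out)
16. x = (2*9 + 8) mod 19 = 7 (agrees with the printout)
All entries verified; no error found.

no error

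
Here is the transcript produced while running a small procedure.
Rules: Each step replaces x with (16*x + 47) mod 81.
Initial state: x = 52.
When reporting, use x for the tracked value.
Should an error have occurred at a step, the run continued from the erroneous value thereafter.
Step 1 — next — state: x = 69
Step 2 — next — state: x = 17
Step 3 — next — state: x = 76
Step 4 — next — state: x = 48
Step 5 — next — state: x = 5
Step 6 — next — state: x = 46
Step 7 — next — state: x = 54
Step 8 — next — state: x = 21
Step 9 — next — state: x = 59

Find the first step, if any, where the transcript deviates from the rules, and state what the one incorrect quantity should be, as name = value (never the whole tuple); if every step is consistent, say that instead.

step 8, x = 20

1. x = (16*52 + 47) mod 81 = 69 (no discrepancy)
2. x = (16*69 + 47) mod 81 = 17 (no discrepancy)
3. x = (16*17 + 47) mod 81 = 76 (no discrepancy)
4. x = (16*76 + 47) mod 81 = 48 (exactly as logged)
5. x = (16*48 + 47) mod 81 = 5 (matches)
6. x = (16*5 + 47) mod 81 = 46 (matches)
7. x = (16*46 + 47) mod 81 = 54 (no discrepancy)
8. x = (16*54 + 47) mod 81 = 20 (the transcript has a different value)
That makes step 8 the first incorrect line — x = 20 is what it should show.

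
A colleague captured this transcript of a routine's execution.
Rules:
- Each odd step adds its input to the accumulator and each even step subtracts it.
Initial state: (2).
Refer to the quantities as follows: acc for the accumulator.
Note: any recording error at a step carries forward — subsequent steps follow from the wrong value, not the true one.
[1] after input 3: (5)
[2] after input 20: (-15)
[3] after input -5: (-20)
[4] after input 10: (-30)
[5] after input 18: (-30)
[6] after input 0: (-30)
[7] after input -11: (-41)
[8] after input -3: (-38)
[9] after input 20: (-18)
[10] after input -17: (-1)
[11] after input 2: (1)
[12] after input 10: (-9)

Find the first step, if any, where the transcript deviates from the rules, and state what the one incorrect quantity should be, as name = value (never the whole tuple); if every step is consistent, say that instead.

Recomputing the run from the initial state:
step 1: acc = 5
step 2: acc = -15
step 3: acc = -20
step 4: acc = -30
step 5: acc = -12
step 6: acc = -12
step 7: acc = -23
step 8: acc = -20
step 9: acc = 0
step 10: acc = 17
step 11: acc = 19
step 12: acc = 9
The first disagreement with the transcript is at step 5, where the value should be acc = -12.

step 5, acc = -12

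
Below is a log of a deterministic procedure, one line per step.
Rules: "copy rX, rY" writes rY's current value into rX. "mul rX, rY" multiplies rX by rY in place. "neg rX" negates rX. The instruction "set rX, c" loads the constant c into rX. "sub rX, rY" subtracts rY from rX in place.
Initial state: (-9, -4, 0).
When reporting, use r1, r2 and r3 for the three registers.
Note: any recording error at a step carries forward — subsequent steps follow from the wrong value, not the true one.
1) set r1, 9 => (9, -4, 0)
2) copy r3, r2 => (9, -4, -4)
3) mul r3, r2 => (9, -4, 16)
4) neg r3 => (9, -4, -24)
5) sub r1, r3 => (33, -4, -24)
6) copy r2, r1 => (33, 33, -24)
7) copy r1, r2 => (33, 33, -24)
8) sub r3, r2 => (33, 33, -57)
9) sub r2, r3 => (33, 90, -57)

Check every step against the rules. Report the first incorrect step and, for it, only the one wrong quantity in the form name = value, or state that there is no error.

Recomputing the run from the initial state:
step 1: r1 = 9, r2 = -4, r3 = 0
step 2: r1 = 9, r2 = -4, r3 = -4
step 3: r1 = 9, r2 = -4, r3 = 16
step 4: r1 = 9, r2 = -4, r3 = -16
step 5: r1 = 25, r2 = -4, r3 = -16
step 6: r1 = 25, r2 = 25, r3 = -16
step 7: r1 = 25, r2 = 25, r3 = -16
step 8: r1 = 25, r2 = 25, r3 = -41
step 9: r1 = 25, r2 = 66, r3 = -41
The first disagreement with the log is at step 4, where the value should be r3 = -16.

step 4, r3 = -16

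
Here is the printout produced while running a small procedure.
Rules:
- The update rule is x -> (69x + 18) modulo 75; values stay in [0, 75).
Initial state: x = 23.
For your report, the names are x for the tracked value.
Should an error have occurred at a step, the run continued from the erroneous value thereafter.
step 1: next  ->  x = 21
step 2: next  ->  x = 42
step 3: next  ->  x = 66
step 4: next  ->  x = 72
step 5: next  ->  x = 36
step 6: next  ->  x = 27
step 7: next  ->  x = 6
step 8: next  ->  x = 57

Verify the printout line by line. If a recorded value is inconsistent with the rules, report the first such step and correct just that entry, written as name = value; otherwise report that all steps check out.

step 1, x = 30

Recomputing the run from the initial state:
step 1: x = 30
step 2: x = 63
step 3: x = 15
step 4: x = 3
step 5: x = 0
step 6: x = 18
step 7: x = 60
step 8: x = 33
The first disagreement with the printout is at step 1, where the value should be x = 30.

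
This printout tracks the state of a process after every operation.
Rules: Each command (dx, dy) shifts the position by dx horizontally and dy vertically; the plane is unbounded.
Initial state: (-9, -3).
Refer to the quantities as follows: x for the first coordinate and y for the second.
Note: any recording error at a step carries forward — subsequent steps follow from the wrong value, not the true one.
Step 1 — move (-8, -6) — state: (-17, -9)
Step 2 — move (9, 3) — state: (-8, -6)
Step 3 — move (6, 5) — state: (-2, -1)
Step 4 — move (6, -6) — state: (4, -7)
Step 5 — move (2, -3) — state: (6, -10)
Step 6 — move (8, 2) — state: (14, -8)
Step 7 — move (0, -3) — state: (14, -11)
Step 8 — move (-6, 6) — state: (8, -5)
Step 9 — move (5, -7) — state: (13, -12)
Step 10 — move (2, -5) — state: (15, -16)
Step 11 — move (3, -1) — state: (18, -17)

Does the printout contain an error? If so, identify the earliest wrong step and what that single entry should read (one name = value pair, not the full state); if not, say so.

Step 1: x = -9 + (-8) = -17, y = -3 + (-6) = -9 — verified.
Step 2: x = -17 + (9) = -8, y = -9 + (3) = -6 — verified.
Step 3: x = -8 + (6) = -2, y = -6 + (5) = -1 — verified.
Step 4: x = -2 + (6) = 4, y = -1 + (-6) = -7 — confirmed correct.
Step 5: x = 4 + (2) = 6, y = -7 + (-3) = -10 — consistent with the printout.
Step 6: x = 6 + (8) = 14, y = -10 + (2) = -8 — verified.
Step 7: x = 14 + (0) = 14, y = -8 + (-3) = -11 — matches.
Step 8: x = 14 + (-6) = 8, y = -11 + (6) = -5 — exactly as logged.
Step 9: x = 8 + (5) = 13, y = -5 + (-7) = -12 — confirmed correct.
Step 10: x = 13 + (2) = 15, y = -12 + (-5) = -17 — the printout has a different value.
Conclusion: step 10 carries the first error; the entry should be y = -17.

step 10, y = -17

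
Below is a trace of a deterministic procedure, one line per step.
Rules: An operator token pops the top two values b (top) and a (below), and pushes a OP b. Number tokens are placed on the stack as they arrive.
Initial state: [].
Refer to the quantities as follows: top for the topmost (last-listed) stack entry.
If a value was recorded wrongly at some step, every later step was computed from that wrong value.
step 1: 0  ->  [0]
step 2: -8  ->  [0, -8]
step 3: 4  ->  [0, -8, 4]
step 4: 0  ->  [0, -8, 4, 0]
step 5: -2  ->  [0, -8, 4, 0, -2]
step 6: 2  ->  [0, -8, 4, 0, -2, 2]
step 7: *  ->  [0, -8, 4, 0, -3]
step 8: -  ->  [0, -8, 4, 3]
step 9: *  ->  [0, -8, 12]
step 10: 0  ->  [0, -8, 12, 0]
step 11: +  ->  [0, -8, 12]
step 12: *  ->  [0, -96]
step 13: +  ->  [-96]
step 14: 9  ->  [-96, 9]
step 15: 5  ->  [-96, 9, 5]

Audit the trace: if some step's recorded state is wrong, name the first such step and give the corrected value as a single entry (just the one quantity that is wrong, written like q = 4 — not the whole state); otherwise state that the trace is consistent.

Recomputing the run from the initial state:
step 1: [0]
step 2: [0, -8]
step 3: [0, -8, 4]
step 4: [0, -8, 4, 0]
step 5: [0, -8, 4, 0, -2]
step 6: [0, -8, 4, 0, -2, 2]
step 7: [0, -8, 4, 0, -4]
step 8: [0, -8, 4, 4]
step 9: [0, -8, 16]
step 10: [0, -8, 16, 0]
step 11: [0, -8, 16]
step 12: [0, -128]
step 13: [-128]
step 14: [-128, 9]
step 15: [-128, 9, 5]
The first disagreement with the trace is at step 7, where the value should be top = -4.

step 7, top = -4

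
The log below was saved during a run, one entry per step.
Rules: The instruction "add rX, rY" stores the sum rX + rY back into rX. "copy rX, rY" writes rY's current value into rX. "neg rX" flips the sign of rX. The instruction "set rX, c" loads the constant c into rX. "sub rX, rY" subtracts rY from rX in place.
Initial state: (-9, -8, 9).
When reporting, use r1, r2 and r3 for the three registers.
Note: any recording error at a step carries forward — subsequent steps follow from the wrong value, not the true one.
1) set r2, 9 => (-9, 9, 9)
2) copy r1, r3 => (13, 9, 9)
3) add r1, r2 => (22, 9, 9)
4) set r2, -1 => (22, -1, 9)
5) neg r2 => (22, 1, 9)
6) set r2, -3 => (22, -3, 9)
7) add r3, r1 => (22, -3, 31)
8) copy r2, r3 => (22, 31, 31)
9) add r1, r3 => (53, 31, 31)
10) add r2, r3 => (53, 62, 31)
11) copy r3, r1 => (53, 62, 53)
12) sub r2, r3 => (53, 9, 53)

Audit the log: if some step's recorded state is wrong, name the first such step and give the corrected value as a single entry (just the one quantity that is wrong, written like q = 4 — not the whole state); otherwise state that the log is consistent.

step 2, r1 = 9

Recomputing the run from the initial state:
step 1: r1 = -9, r2 = 9, r3 = 9
step 2: r1 = 9, r2 = 9, r3 = 9
step 3: r1 = 18, r2 = 9, r3 = 9
step 4: r1 = 18, r2 = -1, r3 = 9
step 5: r1 = 18, r2 = 1, r3 = 9
step 6: r1 = 18, r2 = -3, r3 = 9
step 7: r1 = 18, r2 = -3, r3 = 27
step 8: r1 = 18, r2 = 27, r3 = 27
step 9: r1 = 45, r2 = 27, r3 = 27
step 10: r1 = 45, r2 = 54, r3 = 27
step 11: r1 = 45, r2 = 54, r3 = 45
step 12: r1 = 45, r2 = 9, r3 = 45
The first disagreement with the log is at step 2, where the value should be r1 = 9.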